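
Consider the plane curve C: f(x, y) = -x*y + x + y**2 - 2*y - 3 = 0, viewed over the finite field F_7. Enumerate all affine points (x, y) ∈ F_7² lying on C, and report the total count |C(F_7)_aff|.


Affine F_7-points: {(0, 3), (0, 6), (3, 0), (3, 5), (4, 2), (4, 4)}; count = 6.

For each of the 49 pairs (x, y) ∈ F_7², evaluate f(x, y) mod 7. Record the zeros.
  x = 0: [0↦4, 1↦3, 2↦4, 3↦0, 4↦5, 5↦5, 6↦0]  zeros at y ∈ {3, 6}
  x = 1: [0↦5, 1↦3, 2↦3, 3↦5, 4↦2, 5↦1, 6↦2]  zeros at y ∈ ∅
  x = 2: [0↦6, 1↦3, 2↦2, 3↦3, 4↦6, 5↦4, 6↦4]  zeros at y ∈ ∅
  x = 3: [0↦0, 1↦3, 2↦1, 3↦1, 4↦3, 5↦0, 6↦6]  zeros at y ∈ {0, 5}
  x = 4: [0↦1, 1↦3, 2↦0, 3↦6, 4↦0, 5↦3, 6↦1]  zeros at y ∈ {2, 4}
  x = 5: [0↦2, 1↦3, 2↦6, 3↦4, 4↦4, 5↦6, 6↦3]  zeros at y ∈ ∅
  x = 6: [0↦3, 1↦3, 2↦5, 3↦2, 4↦1, 5↦2, 6↦5]  zeros at y ∈ ∅
Collecting zeros: affine points = {(0, 3), (0, 6), (3, 0), (3, 5), (4, 2), (4, 4)}.
Total count |C(F_7)_aff| = 6.


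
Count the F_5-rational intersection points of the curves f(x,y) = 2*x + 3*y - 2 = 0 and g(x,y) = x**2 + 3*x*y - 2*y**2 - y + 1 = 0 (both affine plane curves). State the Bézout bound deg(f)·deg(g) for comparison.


Common zeros: {(0, 4)}; count = 1; Bézout bound = 2.

deg(f) = 1, deg(g) = 2, so Bézout bound = 2.
Scan x ∈ F_5. For each x, list the y ∈ F_5 with f(x, y) ≡ 0 and those with g(x, y) ≡ 0 (mod 5); the common zeros in that column are the intersection.
  x = 0: f ≡ 0 at y ∈ {4}; g ≡ 0 at y ∈ {3, 4}; common: {4}.
  x = 1: f ≡ 0 at y ∈ {0}; g ≡ 0 at y ∈ {3}; common: ∅.
  x = 2: f ≡ 0 at y ∈ {1}; g ≡ 0 at y ∈ {0}; common: ∅.
  x = 3: f ≡ 0 at y ∈ {2}; g ≡ 0 at y ∈ {0, 4}; common: ∅.
  x = 4: f ≡ 0 at y ∈ {3}; g ≡ 0 at y ∈ ∅; common: ∅.
Collecting: common zeros = {(0, 4)}, so the count is 1.
Comparison with the Bézout bound: 1 ≤ 2 = deg(f)·deg(g), as expected for curves with no common component (the affine F_5-count falls short of the bound because intersections may lie at infinity, over extension fields, or carry multiplicity).


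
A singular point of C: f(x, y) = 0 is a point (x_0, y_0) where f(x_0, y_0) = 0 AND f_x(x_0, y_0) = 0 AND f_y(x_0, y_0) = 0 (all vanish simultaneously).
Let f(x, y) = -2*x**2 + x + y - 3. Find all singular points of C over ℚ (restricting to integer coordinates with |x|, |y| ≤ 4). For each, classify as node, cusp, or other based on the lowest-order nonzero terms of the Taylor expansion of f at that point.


No singular points in the scanned grid; C is smooth there.

Compute partial derivatives:
  f_x = 1 - 4*x.
  f_y = 1.
f_y = 1 is a nonzero constant, so f_y never vanishes: no point (x, y) can satisfy f = f_x = f_y = 0. In particular no (x, y) ∈ {−4, ..., 4}² is singular; the curve is smooth.


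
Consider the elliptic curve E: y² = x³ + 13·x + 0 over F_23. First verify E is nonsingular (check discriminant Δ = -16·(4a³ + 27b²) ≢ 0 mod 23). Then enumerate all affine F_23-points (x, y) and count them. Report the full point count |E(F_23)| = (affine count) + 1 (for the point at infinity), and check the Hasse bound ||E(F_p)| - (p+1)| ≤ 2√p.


Affine points = {(0, 0), (4, 1), (4, 22), (5, 11), (5, 12), (6, 8), (6, 15), (8, 8), (8, 15), (9, 8), (9, 15), (10, 7), (10, 16), (11, 5), (11, 18), (16, 7), (16, 16), (20, 7), (20, 16), (21, 9), (21, 14), (22, 3), (22, 20)}; affine count = 23; |E(F_23)| = 24.

Discriminant check: Δ ∝ 4a³ + 27b² = 4·13³ + 27·0² = 4·2197 + 27·0 ≡ 2 (mod 23). Nonzero ⇒ E is nonsingular.
For each x ∈ F_23, compute rhs = x³ + 13·x + 0 mod 23, then count y ∈ F_23 with y² ≡ rhs.
  x = 0: rhs = 0, matching y values: 0 (1 points).
  x = 1: rhs = 14, matching y values: none (0 points).
  x = 2: rhs = 11, matching y values: none (0 points).
  x = 3: rhs = 20, matching y values: none (0 points).
  x = 4: rhs = 1, matching y values: 1, 22 (2 points).
  x = 5: rhs = 6, matching y values: 11, 12 (2 points).
  x = 6: rhs = 18, matching y values: 8, 15 (2 points).
  x = 7: rhs = 20, matching y values: none (0 points).
  x = 8: rhs = 18, matching y values: 8, 15 (2 points).
  x = 9: rhs = 18, matching y values: 8, 15 (2 points).
  x = 10: rhs = 3, matching y values: 7, 16 (2 points).
  x = 11: rhs = 2, matching y values: 5, 18 (2 points).
  x = 12: rhs = 21, matching y values: none (0 points).
  x = 13: rhs = 20, matching y values: none (0 points).
  x = 14: rhs = 5, matching y values: none (0 points).
  x = 15: rhs = 5, matching y values: none (0 points).
  x = 16: rhs = 3, matching y values: 7, 16 (2 points).
  x = 17: rhs = 5, matching y values: none (0 points).
  x = 18: rhs = 17, matching y values: none (0 points).
  x = 19: rhs = 22, matching y values: none (0 points).
  x = 20: rhs = 3, matching y values: 7, 16 (2 points).
  x = 21: rhs = 12, matching y values: 9, 14 (2 points).
  x = 22: rhs = 9, matching y values: 3, 20 (2 points).
Total affine count: 23.
Full point count |E(F_23)| = 23 + 1 = 24.
Hasse bound: |24 − (23+1)| = |0| = 0 ≤ 2√23 ≈ 9.5917 ✓.


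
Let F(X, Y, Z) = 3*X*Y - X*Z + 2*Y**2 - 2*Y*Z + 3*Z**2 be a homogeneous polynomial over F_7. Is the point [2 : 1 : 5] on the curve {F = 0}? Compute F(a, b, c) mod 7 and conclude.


F(2,1,5) ≡ 0 (mod 7); P is on the curve.

Evaluate F(2, 1, 5) term-by-term (mod 7).
  3*X*Y ↦ 3·2·1·1 = 6
  -X*Z ↦ -1·2·1·5 = -10
  2*Y**2 ↦ 2·1·1·1 = 2
  -2*Y*Z ↦ -2·1·1·5 = -10
  3*Z**2 ↦ 3·1·1·25 = 75
Sum: F(2, 1, 5) = (6) + (-10) + (2) + (-10) + (75) = 63.
Reducing mod 7: 63 ≡ 0 (mod 7).
Since F(a, b, c) ≡ 0 (mod 7), P lies on the curve.


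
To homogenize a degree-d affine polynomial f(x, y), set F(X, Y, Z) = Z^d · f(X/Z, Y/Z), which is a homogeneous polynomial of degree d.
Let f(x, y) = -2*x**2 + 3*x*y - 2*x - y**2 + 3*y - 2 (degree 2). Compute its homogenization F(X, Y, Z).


F(X, Y, Z) = -2*X**2 + 3*X*Y - 2*X*Z - Y**2 + 3*Y*Z - 2*Z**2

deg(f) = 2.
Substitute x = X/Z, y = Y/Z into f, then multiply by Z^2.
  monomial -2·x^2·y^0 ↦ -2·X^2·Y^0·Z^0.
  monomial 3·x^1·y^1 ↦ 3·X^1·Y^1·Z^0.
  monomial -2·x^1·y^0 ↦ -2·X^1·Y^0·Z^1.
  monomial -1·x^0·y^2 ↦ -1·X^0·Y^2·Z^0.
  monomial 3·x^0·y^1 ↦ 3·X^0·Y^1·Z^1.
  monomial -2·x^0·y^0 ↦ -2·X^0·Y^0·Z^2.
Collecting: F(X, Y, Z) = -2*X**2 + 3*X*Y - 2*X*Z - Y**2 + 3*Y*Z - 2*Z**2.


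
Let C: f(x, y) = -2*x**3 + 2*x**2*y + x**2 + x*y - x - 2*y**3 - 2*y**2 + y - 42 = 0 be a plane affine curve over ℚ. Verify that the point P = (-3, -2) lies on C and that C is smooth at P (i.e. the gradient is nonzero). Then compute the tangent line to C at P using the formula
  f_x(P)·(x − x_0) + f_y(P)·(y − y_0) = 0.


Tangent line at P: -39*x - 117 = 0.

Step 1: f(-3, -2) = 0, so P lies on C.
Step 2: partial derivatives
  f_x(x, y) = -6*x**2 + 4*x*y + 2*x + y - 1, f_y(x, y) = 2*x**2 + x - 6*y**2 - 4*y + 1.
  f_x(P) = -39, f_y(P) = 0 (gradient nonzero, so P is smooth).
Step 3: tangent line at P: -39·(x − -3) + 0·(y − -2) = 0.
Expanding: -39*x - 117 = 0.


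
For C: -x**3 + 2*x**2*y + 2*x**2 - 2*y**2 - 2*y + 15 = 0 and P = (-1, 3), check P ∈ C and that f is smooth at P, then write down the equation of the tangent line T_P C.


Tangent line at P: -19*x - 12*y + 17 = 0.

Step 1: f(-1, 3) = 0, so P lies on C.
Step 2: partial derivatives
  f_x(x, y) = -3*x**2 + 4*x*y + 4*x, f_y(x, y) = 2*x**2 - 4*y - 2.
  f_x(P) = -19, f_y(P) = -12 (gradient nonzero, so P is smooth).
Step 3: tangent line at P: -19·(x − -1) + -12·(y − 3) = 0.
Expanding: -19*x - 12*y + 17 = 0.


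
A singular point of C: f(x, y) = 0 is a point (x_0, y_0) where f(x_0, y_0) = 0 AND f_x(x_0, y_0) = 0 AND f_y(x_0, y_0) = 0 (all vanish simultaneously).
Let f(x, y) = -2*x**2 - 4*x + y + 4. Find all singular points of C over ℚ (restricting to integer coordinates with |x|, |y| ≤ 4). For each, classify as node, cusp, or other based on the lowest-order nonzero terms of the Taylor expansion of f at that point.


No singular points in the scanned grid; C is smooth there.

Compute partial derivatives:
  f_x = -4*x - 4.
  f_y = 1.
f_y = 1 is a nonzero constant, so f_y never vanishes: no point (x, y) can satisfy f = f_x = f_y = 0. In particular no (x, y) ∈ {−4, ..., 4}² is singular; the curve is smooth.


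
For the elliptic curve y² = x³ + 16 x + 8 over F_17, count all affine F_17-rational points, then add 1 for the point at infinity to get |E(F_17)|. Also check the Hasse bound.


Affine points = {(0, 5), (0, 12), (1, 5), (1, 12), (3, 7), (3, 10), (4, 0), (5, 3), (5, 14), (7, 2), (7, 15), (8, 6), (8, 11), (11, 6), (11, 11), (13, 4), (13, 13), (14, 1), (14, 16), (15, 6), (15, 11), (16, 5), (16, 12)}; affine count = 23; |E(F_17)| = 24.

Discriminant check: Δ ∝ 4a³ + 27b² = 4·16³ + 27·8² = 4·4096 + 27·64 ≡ 7 (mod 17). Nonzero ⇒ E is nonsingular.
For each x ∈ F_17, compute rhs = x³ + 16·x + 8 mod 17, then count y ∈ F_17 with y² ≡ rhs.
  x = 0: rhs = 8, matching y values: 5, 12 (2 points).
  x = 1: rhs = 8, matching y values: 5, 12 (2 points).
  x = 2: rhs = 14, matching y values: none (0 points).
  x = 3: rhs = 15, matching y values: 7, 10 (2 points).
  x = 4: rhs = 0, matching y values: 0 (1 points).
  x = 5: rhs = 9, matching y values: 3, 14 (2 points).
  x = 6: rhs = 14, matching y values: none (0 points).
  x = 7: rhs = 4, matching y values: 2, 15 (2 points).
  x = 8: rhs = 2, matching y values: 6, 11 (2 points).
  x = 9: rhs = 14, matching y values: none (0 points).
  x = 10: rhs = 12, matching y values: none (0 points).
  x = 11: rhs = 2, matching y values: 6, 11 (2 points).
  x = 12: rhs = 7, matching y values: none (0 points).
  x = 13: rhs = 16, matching y values: 4, 13 (2 points).
  x = 14: rhs = 1, matching y values: 1, 16 (2 points).
  x = 15: rhs = 2, matching y values: 6, 11 (2 points).
  x = 16: rhs = 8, matching y values: 5, 12 (2 points).
Total affine count: 23.
Full point count |E(F_17)| = 23 + 1 = 24.
Hasse bound: |24 − (17+1)| = |6| = 6 ≤ 2√17 ≈ 8.2462 ✓.


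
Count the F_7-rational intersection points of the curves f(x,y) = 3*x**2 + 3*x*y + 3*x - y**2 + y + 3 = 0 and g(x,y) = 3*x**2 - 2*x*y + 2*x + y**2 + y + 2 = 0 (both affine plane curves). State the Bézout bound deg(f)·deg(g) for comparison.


Common zeros: {(6, 1)}; count = 1; Bézout bound = 4.

deg(f) = 2, deg(g) = 2, so Bézout bound = 4.
Scan x ∈ F_7. For each x, list the y ∈ F_7 with f(x, y) ≡ 0 and those with g(x, y) ≡ 0 (mod 7); the common zeros in that column are the intersection.
  x = 0: f ≡ 0 at y ∈ ∅; g ≡ 0 at y ∈ {3}; common: ∅.
  x = 1: f ≡ 0 at y ∈ ∅; g ≡ 0 at y ∈ {0, 1}; common: ∅.
  x = 2: f ≡ 0 at y ∈ {0}; g ≡ 0 at y ∈ {5}; common: ∅.
  x = 3: f ≡ 0 at y ∈ {4, 6}; g ≡ 0 at y ∈ {0, 5}; common: ∅.
  x = 4: f ≡ 0 at y ∈ {0, 6}; g ≡ 0 at y ∈ ∅; common: ∅.
  x = 5: f ≡ 0 at y ∈ ∅; g ≡ 0 at y ∈ ∅; common: ∅.
  x = 6: f ≡ 0 at y ∈ {1, 4}; g ≡ 0 at y ∈ {1, 3}; common: {1}.
Collecting: common zeros = {(6, 1)}, so the count is 1.
Comparison with the Bézout bound: 1 ≤ 4 = deg(f)·deg(g), as expected for curves with no common component (the affine F_7-count falls short of the bound because intersections may lie at infinity, over extension fields, or carry multiplicity).


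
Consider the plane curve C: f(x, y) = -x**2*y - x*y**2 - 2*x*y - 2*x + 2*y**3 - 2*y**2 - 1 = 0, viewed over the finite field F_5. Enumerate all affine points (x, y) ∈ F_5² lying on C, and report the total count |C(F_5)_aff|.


Affine F_5-points: {(0, 3), (0, 4), (1, 2), (1, 3), (1, 4), (2, 0), (2, 1), (3, 1), (4, 2)}; count = 9.

For each of the 25 pairs (x, y) ∈ F_5², evaluate f(x, y) mod 5. Record the zeros.
  x = 0: [0↦4, 1↦4, 2↦2, 3↦0, 4↦0]  zeros at y ∈ {3, 4}
  x = 1: [0↦2, 1↦3, 2↦0, 3↦0, 4↦0]  zeros at y ∈ {2, 3, 4}
  x = 2: [0↦0, 1↦0, 2↦4, 3↦4, 4↦2]  zeros at y ∈ {0, 1}
  x = 3: [0↦3, 1↦0, 2↦4, 3↦2, 4↦1]  zeros at y ∈ {1}
  x = 4: [0↦1, 1↦3, 2↦0, 3↦4, 4↦2]  zeros at y ∈ {2}
Collecting zeros: affine points = {(0, 3), (0, 4), (1, 2), (1, 3), (1, 4), (2, 0), (2, 1), (3, 1), (4, 2)}.
Total count |C(F_5)_aff| = 9.


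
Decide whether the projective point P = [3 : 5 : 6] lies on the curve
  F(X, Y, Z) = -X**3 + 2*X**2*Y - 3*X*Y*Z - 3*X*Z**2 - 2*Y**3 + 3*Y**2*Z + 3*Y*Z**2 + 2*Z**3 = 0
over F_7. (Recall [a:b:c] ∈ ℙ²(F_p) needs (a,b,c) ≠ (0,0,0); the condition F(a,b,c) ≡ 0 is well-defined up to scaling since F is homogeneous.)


F(3,5,6) ≡ 4 (mod 7); P is NOT on the curve.

Evaluate F(3, 5, 6) term-by-term (mod 7).
  -X**3 ↦ -1·27·1·1 = -27
  2*X**2*Y ↦ 2·9·5·1 = 90
  -3*X*Y*Z ↦ -3·3·5·6 = -270
  -3*X*Z**2 ↦ -3·3·1·36 = -324
  -2*Y**3 ↦ -2·1·125·1 = -250
  3*Y**2*Z ↦ 3·1·25·6 = 450
  3*Y*Z**2 ↦ 3·1·5·36 = 540
  2*Z**3 ↦ 2·1·1·216 = 432
Sum: F(3, 5, 6) = (-27) + (90) + (-270) + (-324) + (-250) + (450) + (540) + (432) = 641.
Reducing mod 7: 641 ≡ 4 (mod 7).
Since F(a, b, c) ≡ 4 ≠ 0 (mod 7), P does NOT lie on the curve.


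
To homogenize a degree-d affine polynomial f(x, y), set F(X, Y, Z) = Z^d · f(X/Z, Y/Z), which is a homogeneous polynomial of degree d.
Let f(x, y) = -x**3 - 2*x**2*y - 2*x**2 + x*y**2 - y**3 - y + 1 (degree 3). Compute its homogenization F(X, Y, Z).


F(X, Y, Z) = -X**3 - 2*X**2*Y - 2*X**2*Z + X*Y**2 - Y**3 - Y*Z**2 + Z**3

deg(f) = 3.
Substitute x = X/Z, y = Y/Z into f, then multiply by Z^3.
  monomial -1·x^3·y^0 ↦ -1·X^3·Y^0·Z^0.
  monomial -2·x^2·y^1 ↦ -2·X^2·Y^1·Z^0.
  monomial -2·x^2·y^0 ↦ -2·X^2·Y^0·Z^1.
  monomial 1·x^1·y^2 ↦ 1·X^1·Y^2·Z^0.
  monomial -1·x^0·y^3 ↦ -1·X^0·Y^3·Z^0.
  monomial -1·x^0·y^1 ↦ -1·X^0·Y^1·Z^2.
  monomial 1·x^0·y^0 ↦ 1·X^0·Y^0·Z^3.
Collecting: F(X, Y, Z) = -X**3 - 2*X**2*Y - 2*X**2*Z + X*Y**2 - Y**3 - Y*Z**2 + Z**3.


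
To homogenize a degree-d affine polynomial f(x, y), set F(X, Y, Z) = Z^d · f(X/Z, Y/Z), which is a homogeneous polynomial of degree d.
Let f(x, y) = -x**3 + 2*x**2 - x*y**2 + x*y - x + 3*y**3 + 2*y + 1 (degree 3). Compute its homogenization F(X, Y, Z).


F(X, Y, Z) = -X**3 + 2*X**2*Z - X*Y**2 + X*Y*Z - X*Z**2 + 3*Y**3 + 2*Y*Z**2 + Z**3

deg(f) = 3.
Substitute x = X/Z, y = Y/Z into f, then multiply by Z^3.
  monomial -1·x^3·y^0 ↦ -1·X^3·Y^0·Z^0.
  monomial 2·x^2·y^0 ↦ 2·X^2·Y^0·Z^1.
  monomial -1·x^1·y^2 ↦ -1·X^1·Y^2·Z^0.
  monomial 1·x^1·y^1 ↦ 1·X^1·Y^1·Z^1.
  monomial -1·x^1·y^0 ↦ -1·X^1·Y^0·Z^2.
  monomial 3·x^0·y^3 ↦ 3·X^0·Y^3·Z^0.
  monomial 2·x^0·y^1 ↦ 2·X^0·Y^1·Z^2.
  monomial 1·x^0·y^0 ↦ 1·X^0·Y^0·Z^3.
Collecting: F(X, Y, Z) = -X**3 + 2*X**2*Z - X*Y**2 + X*Y*Z - X*Z**2 + 3*Y**3 + 2*Y*Z**2 + Z**3.


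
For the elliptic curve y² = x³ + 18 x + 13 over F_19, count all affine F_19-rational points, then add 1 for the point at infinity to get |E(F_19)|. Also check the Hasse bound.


Affine points = {(2, 0), (4, 4), (4, 15), (5, 0), (7, 8), (7, 11), (8, 2), (8, 17), (9, 7), (9, 12), (12, 0), (14, 8), (14, 11), (17, 8), (17, 11)}; affine count = 15; |E(F_19)| = 16.

Discriminant check: Δ ∝ 4a³ + 27b² = 4·18³ + 27·13² = 4·5832 + 27·169 ≡ 18 (mod 19). Nonzero ⇒ E is nonsingular.
For each x ∈ F_19, compute rhs = x³ + 18·x + 13 mod 19, then count y ∈ F_19 with y² ≡ rhs.
  x = 0: rhs = 13, matching y values: none (0 points).
  x = 1: rhs = 13, matching y values: none (0 points).
  x = 2: rhs = 0, matching y values: 0 (1 points).
  x = 3: rhs = 18, matching y values: none (0 points).
  x = 4: rhs = 16, matching y values: 4, 15 (2 points).
  x = 5: rhs = 0, matching y values: 0 (1 points).
  x = 6: rhs = 14, matching y values: none (0 points).
  x = 7: rhs = 7, matching y values: 8, 11 (2 points).
  x = 8: rhs = 4, matching y values: 2, 17 (2 points).
  x = 9: rhs = 11, matching y values: 7, 12 (2 points).
  x = 10: rhs = 15, matching y values: none (0 points).
  x = 11: rhs = 3, matching y values: none (0 points).
  x = 12: rhs = 0, matching y values: 0 (1 points).
  x = 13: rhs = 12, matching y values: none (0 points).
  x = 14: rhs = 7, matching y values: 8, 11 (2 points).
  x = 15: rhs = 10, matching y values: none (0 points).
  x = 16: rhs = 8, matching y values: none (0 points).
  x = 17: rhs = 7, matching y values: 8, 11 (2 points).
  x = 18: rhs = 13, matching y values: none (0 points).
Total affine count: 15.
Full point count |E(F_19)| = 15 + 1 = 16.
Hasse bound: |16 − (19+1)| = |-4| = 4 ≤ 2√19 ≈ 8.7178 ✓.


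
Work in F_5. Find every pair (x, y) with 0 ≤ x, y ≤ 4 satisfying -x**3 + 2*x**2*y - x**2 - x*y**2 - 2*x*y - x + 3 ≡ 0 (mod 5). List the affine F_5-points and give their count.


Affine F_5-points: {(1, 0), (4, 3)}; count = 2.

For each of the 25 pairs (x, y) ∈ F_5², evaluate f(x, y) mod 5. Record the zeros.
  x = 0: [0↦3, 1↦3, 2↦3, 3↦3, 4↦3]  zeros at y ∈ ∅
  x = 1: [0↦0, 1↦4, 2↦1, 3↦1, 4↦4]  zeros at y ∈ {0}
  x = 2: [0↦4, 1↦1, 2↦4, 3↦3, 4↦3]  zeros at y ∈ ∅
  x = 3: [0↦4, 1↦3, 2↦1, 3↦3, 4↦4]  zeros at y ∈ ∅
  x = 4: [0↦4, 1↦4, 2↦1, 3↦0, 4↦1]  zeros at y ∈ {3}
Collecting zeros: affine points = {(1, 0), (4, 3)}.
Total count |C(F_5)_aff| = 2.


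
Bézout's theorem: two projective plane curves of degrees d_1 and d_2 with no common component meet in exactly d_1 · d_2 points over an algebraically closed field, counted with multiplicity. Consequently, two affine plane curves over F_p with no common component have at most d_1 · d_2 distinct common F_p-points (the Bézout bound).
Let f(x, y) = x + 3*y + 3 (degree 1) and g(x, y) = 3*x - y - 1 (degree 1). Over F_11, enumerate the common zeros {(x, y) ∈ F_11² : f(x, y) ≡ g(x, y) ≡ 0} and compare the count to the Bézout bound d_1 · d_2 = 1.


Common zeros: {(0, 10)}; count = 1; Bézout bound = 1.

deg(f) = 1, deg(g) = 1, so Bézout bound = 1.
Scan x ∈ F_11. For each x, list the y ∈ F_11 with f(x, y) ≡ 0 and those with g(x, y) ≡ 0 (mod 11); the common zeros in that column are the intersection.
  x = 0: f ≡ 0 at y ∈ {10}; g ≡ 0 at y ∈ {10}; common: {10}.
  x = 1: f ≡ 0 at y ∈ {6}; g ≡ 0 at y ∈ {2}; common: ∅.
  x = 2: f ≡ 0 at y ∈ {2}; g ≡ 0 at y ∈ {5}; common: ∅.
  x = 3: f ≡ 0 at y ∈ {9}; g ≡ 0 at y ∈ {8}; common: ∅.
  x = 4: f ≡ 0 at y ∈ {5}; g ≡ 0 at y ∈ {0}; common: ∅.
  x = 5: f ≡ 0 at y ∈ {1}; g ≡ 0 at y ∈ {3}; common: ∅.
  x = 6: f ≡ 0 at y ∈ {8}; g ≡ 0 at y ∈ {6}; common: ∅.
  x = 7: f ≡ 0 at y ∈ {4}; g ≡ 0 at y ∈ {9}; common: ∅.
  x = 8: f ≡ 0 at y ∈ {0}; g ≡ 0 at y ∈ {1}; common: ∅.
  x = 9: f ≡ 0 at y ∈ {7}; g ≡ 0 at y ∈ {4}; common: ∅.
  x = 10: f ≡ 0 at y ∈ {3}; g ≡ 0 at y ∈ {7}; common: ∅.
Collecting: common zeros = {(0, 10)}, so the count is 1.
Comparison with the Bézout bound: 1 ≤ 1 = deg(f)·deg(g), as expected for curves with no common component (the bound is attained).


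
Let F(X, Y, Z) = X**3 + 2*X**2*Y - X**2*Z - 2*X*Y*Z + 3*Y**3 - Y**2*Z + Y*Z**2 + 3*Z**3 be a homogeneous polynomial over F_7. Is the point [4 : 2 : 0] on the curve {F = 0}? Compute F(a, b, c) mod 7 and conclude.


F(4,2,0) ≡ 5 (mod 7); P is NOT on the curve.

Evaluate F(4, 2, 0) term-by-term (mod 7).
  X**3 ↦ 1·64·1·1 = 64
  2*X**2*Y ↦ 2·16·2·1 = 64
  -X**2*Z ↦ -1·16·1·0 = 0
  -2*X*Y*Z ↦ -2·4·2·0 = 0
  3*Y**3 ↦ 3·1·8·1 = 24
  -Y**2*Z ↦ -1·1·4·0 = 0
  Y*Z**2 ↦ 1·1·2·0 = 0
  3*Z**3 ↦ 3·1·1·0 = 0
Sum: F(4, 2, 0) = (64) + (64) + (0) + (0) + (24) + (0) + (0) + (0) = 152.
Reducing mod 7: 152 ≡ 5 (mod 7).
Since F(a, b, c) ≡ 5 ≠ 0 (mod 7), P does NOT lie on the curve.


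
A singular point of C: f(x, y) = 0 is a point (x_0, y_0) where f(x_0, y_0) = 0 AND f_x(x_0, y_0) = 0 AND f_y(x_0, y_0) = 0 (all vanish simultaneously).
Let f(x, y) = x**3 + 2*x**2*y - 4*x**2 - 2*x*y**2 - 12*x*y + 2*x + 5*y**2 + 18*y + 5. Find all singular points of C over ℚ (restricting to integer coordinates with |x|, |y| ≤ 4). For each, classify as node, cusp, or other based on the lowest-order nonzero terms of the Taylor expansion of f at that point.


Singular points: {(2, -1)}; classification: cusp.

Compute partial derivatives:
  f_x = 3*x**2 + 4*x*y - 8*x - 2*y**2 - 12*y + 2.
  f_y = 2*x**2 - 4*x*y - 12*x + 10*y + 18.
Scan x_0 ∈ {−4, ..., 4}. For each x_0, f_y(x_0, y) is a polynomial in y; find its integer roots y ∈ {−4, ..., 4}, then test f_x and f at those candidates.
  x = -4: f_y(-4, y) = 26*y + 98; no integer root y with |y| ≤ 4.
  x = -3: f_y(-3, y) = 22*y + 72; no integer root y with |y| ≤ 4.
  x = -2: f_y(-2, y) = 18*y + 50; no integer root y with |y| ≤ 4.
  x = -1: f_y(-1, y) = 14*y + 32; no integer root y with |y| ≤ 4.
  x = 0: f_y(0, y) = 10*y + 18; no integer root y with |y| ≤ 4.
  x = 1: f_y(1, y) = 6*y + 8; no integer root y with |y| ≤ 4.
  x = 2: f_y(2, y) = 2*y + 2; vanishes at y ∈ {-1}. (2, -1): f_x = 0, f = 0 — SINGULAR.
  x = 3: f_y(3, y) = -2*y; vanishes at y ∈ {0}. (3, 0): f_x = 5 ≠ 0.
  x = 4: f_y(4, y) = 2 - 6*y; no integer root y with |y| ≤ 4.
Only singular point on the grid: (2, -1).
Classify: substitute x = 2 + u, y = -1 + v and expand: f = u**3 + 2*u**2*v - 2*u*v**2 + v**2.
No constant or linear terms (consistent with a singular point). Quadratic part: v**2. Cubic part: u**3 + 2*u**2*v - 2*u*v**2.
The quadratic part v**2 is a perfect square, so there is a single (double) tangent line v = 0, i.e. y = -1. Restricting the cubic part to that line (v = 0) leaves u**3 ≠ 0, so f is not divisible by v and the branch is v² ≈ -u**3 to lowest order — this is a cusp.
Classification: cusp.


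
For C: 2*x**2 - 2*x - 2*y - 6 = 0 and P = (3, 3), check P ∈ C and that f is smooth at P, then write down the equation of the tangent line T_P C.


Tangent line at P: 10*x - 2*y - 24 = 0.

Step 1: f(3, 3) = 0, so P lies on C.
Step 2: partial derivatives
  f_x(x, y) = 4*x - 2, f_y(x, y) = -2.
  f_x(P) = 10, f_y(P) = -2 (gradient nonzero, so P is smooth).
Step 3: tangent line at P: 10·(x − 3) + -2·(y − 3) = 0.
Expanding: 10*x - 2*y - 24 = 0.


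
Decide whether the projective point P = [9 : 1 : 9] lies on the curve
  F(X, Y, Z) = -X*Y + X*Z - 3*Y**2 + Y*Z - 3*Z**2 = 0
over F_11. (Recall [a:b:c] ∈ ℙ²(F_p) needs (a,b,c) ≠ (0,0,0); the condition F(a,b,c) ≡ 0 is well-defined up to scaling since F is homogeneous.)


F(9,1,9) ≡ 0 (mod 11); P is on the curve.

Evaluate F(9, 1, 9) term-by-term (mod 11).
  -X*Y ↦ -1·9·1·1 = -9
  X*Z ↦ 1·9·1·9 = 81
  -3*Y**2 ↦ -3·1·1·1 = -3
  Y*Z ↦ 1·1·1·9 = 9
  -3*Z**2 ↦ -3·1·1·81 = -243
Sum: F(9, 1, 9) = (-9) + (81) + (-3) + (9) + (-243) = -165.
Reducing mod 11: -165 ≡ 0 (mod 11).
Since F(a, b, c) ≡ 0 (mod 11), P lies on the curve.


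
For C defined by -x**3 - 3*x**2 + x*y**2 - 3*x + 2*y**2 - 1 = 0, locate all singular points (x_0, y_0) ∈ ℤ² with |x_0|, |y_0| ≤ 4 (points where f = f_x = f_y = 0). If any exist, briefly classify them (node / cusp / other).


Singular points: {(-1, 0)}; classification: cusp.

Compute partial derivatives:
  f_x = -3*x**2 - 6*x + y**2 - 3.
  f_y = 2*x*y + 4*y.
Scan x_0 ∈ {−4, ..., 4}. For each x_0, f_y(x_0, y) is a polynomial in y; find its integer roots y ∈ {−4, ..., 4}, then test f_x and f at those candidates.
  x = -4: f_y(-4, y) = -4*y; vanishes at y ∈ {0}. (-4, 0): f_x = -27 ≠ 0.
  x = -3: f_y(-3, y) = -2*y; vanishes at y ∈ {0}. (-3, 0): f_x = -12 ≠ 0.
  x = -2: f_y(-2, y) = 0; vanishes at y ∈ {-4, -3, -2, -1, 0, 1, 2, 3, 4}. (-2, -4): f_x = 13 ≠ 0; (-2, -3): f_x = 6 ≠ 0; (-2, -2): f_x = 1 ≠ 0; (-2, -1): f_x = -2 ≠ 0; (-2, 0): f_x = -3 ≠ 0; (-2, 1): f_x = -2 ≠ 0; (-2, 2): f_x = 1 ≠ 0; (-2, 3): f_x = 6 ≠ 0; (-2, 4): f_x = 13 ≠ 0.
  x = -1: f_y(-1, y) = 2*y; vanishes at y ∈ {0}. (-1, 0): f_x = 0, f = 0 — SINGULAR.
  x = 0: f_y(0, y) = 4*y; vanishes at y ∈ {0}. (0, 0): f_x = -3 ≠ 0.
  x = 1: f_y(1, y) = 6*y; vanishes at y ∈ {0}. (1, 0): f_x = -12 ≠ 0.
  x = 2: f_y(2, y) = 8*y; vanishes at y ∈ {0}. (2, 0): f_x = -27 ≠ 0.
  x = 3: f_y(3, y) = 10*y; vanishes at y ∈ {0}. (3, 0): f_x = -48 ≠ 0.
  x = 4: f_y(4, y) = 12*y; vanishes at y ∈ {0}. (4, 0): f_x = -75 ≠ 0.
Only singular point on the grid: (-1, 0).
Classify: substitute x = -1 + u, y = 0 + v and expand: f = -u**3 + u*v**2 + v**2.
No constant or linear terms (consistent with a singular point). Quadratic part: v**2. Cubic part: -u**3 + u*v**2.
The quadratic part v**2 is a perfect square, so there is a single (double) tangent line v = 0, i.e. y = 0. Restricting the cubic part to that line (v = 0) leaves -u**3 ≠ 0, so f is not divisible by v and the branch is v² ≈ u**3 to lowest order — this is a cusp.
Classification: cusp.


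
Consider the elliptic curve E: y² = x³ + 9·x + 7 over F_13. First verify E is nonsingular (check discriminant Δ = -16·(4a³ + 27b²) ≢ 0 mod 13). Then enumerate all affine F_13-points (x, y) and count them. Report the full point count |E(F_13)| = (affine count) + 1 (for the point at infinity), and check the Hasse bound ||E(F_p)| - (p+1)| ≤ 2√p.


Affine points = {(1, 2), (1, 11), (3, 3), (3, 10), (4, 4), (4, 9), (6, 2), (6, 11), (7, 6), (7, 7), (12, 6), (12, 7)}; affine count = 12; |E(F_13)| = 13.

Discriminant check: Δ ∝ 4a³ + 27b² = 4·9³ + 27·7² = 4·729 + 27·49 ≡ 1 (mod 13). Nonzero ⇒ E is nonsingular.
For each x ∈ F_13, compute rhs = x³ + 9·x + 7 mod 13, then count y ∈ F_13 with y² ≡ rhs.
  x = 0: rhs = 7, matching y values: none (0 points).
  x = 1: rhs = 4, matching y values: 2, 11 (2 points).
  x = 2: rhs = 7, matching y values: none (0 points).
  x = 3: rhs = 9, matching y values: 3, 10 (2 points).
  x = 4: rhs = 3, matching y values: 4, 9 (2 points).
  x = 5: rhs = 8, matching y values: none (0 points).
  x = 6: rhs = 4, matching y values: 2, 11 (2 points).
  x = 7: rhs = 10, matching y values: 6, 7 (2 points).
  x = 8: rhs = 6, matching y values: none (0 points).
  x = 9: rhs = 11, matching y values: none (0 points).
  x = 10: rhs = 5, matching y values: none (0 points).
  x = 11: rhs = 7, matching y values: none (0 points).
  x = 12: rhs = 10, matching y values: 6, 7 (2 points).
Total affine count: 12.
Full point count |E(F_13)| = 12 + 1 = 13.
Hasse bound: |13 − (13+1)| = |-1| = 1 ≤ 2√13 ≈ 7.2111 ✓.


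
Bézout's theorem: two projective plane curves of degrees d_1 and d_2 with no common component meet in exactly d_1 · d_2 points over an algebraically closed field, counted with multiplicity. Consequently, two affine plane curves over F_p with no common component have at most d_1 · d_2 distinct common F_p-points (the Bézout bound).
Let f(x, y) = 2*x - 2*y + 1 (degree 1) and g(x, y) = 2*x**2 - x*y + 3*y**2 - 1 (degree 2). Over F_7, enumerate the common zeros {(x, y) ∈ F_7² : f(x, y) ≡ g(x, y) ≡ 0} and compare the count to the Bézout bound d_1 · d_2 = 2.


Common zeros: ∅; count = 0; Bézout bound = 2.

deg(f) = 1, deg(g) = 2, so Bézout bound = 2.
Scan x ∈ F_7. For each x, list the y ∈ F_7 with f(x, y) ≡ 0 and those with g(x, y) ≡ 0 (mod 7); the common zeros in that column are the intersection.
  x = 0: f ≡ 0 at y ∈ {4}; g ≡ 0 at y ∈ ∅; common: ∅.
  x = 1: f ≡ 0 at y ∈ {5}; g ≡ 0 at y ∈ ∅; common: ∅.
  x = 2: f ≡ 0 at y ∈ {6}; g ≡ 0 at y ∈ {0, 3}; common: ∅.
  x = 3: f ≡ 0 at y ∈ {0}; g ≡ 0 at y ∈ {3, 5}; common: ∅.
  x = 4: f ≡ 0 at y ∈ {1}; g ≡ 0 at y ∈ {2, 4}; common: ∅.
  x = 5: f ≡ 0 at y ∈ {2}; g ≡ 0 at y ∈ {0, 4}; common: ∅.
  x = 6: f ≡ 0 at y ∈ {3}; g ≡ 0 at y ∈ ∅; common: ∅.
Collecting: common zeros = ∅, so the count is 0.
Comparison with the Bézout bound: 0 ≤ 2 = deg(f)·deg(g), as expected for curves with no common component (the affine F_7-count falls short of the bound because intersections may lie at infinity, over extension fields, or carry multiplicity).


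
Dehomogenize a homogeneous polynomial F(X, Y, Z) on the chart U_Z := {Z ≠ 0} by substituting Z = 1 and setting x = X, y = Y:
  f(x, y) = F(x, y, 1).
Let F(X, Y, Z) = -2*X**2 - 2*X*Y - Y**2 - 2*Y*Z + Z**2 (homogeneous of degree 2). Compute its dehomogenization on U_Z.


f(x, y) = -2*x**2 - 2*x*y - y**2 - 2*y + 1

On U_Z we set Z = 1. Each monomial c·X^i·Y^j·Z^k in F becomes c·x^i·y^j·1^k = c·x^i·y^j.
Substituting Z = 1: F(X, Y, 1) = -2*x**2 - 2*x*y - y**2 - 2*y + 1.
Note: deg(f) ≤ deg(F) = 2; strict inequality happens when F is divisible by Z (lost terms).


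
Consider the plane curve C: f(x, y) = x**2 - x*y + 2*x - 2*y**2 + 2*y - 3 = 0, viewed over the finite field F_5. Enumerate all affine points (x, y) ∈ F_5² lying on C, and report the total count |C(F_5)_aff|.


Affine F_5-points: {(0, 3), (1, 0), (1, 3), (2, 0)}; count = 4.

For each of the 25 pairs (x, y) ∈ F_5², evaluate f(x, y) mod 5. Record the zeros.
  x = 0: [0↦2, 1↦2, 2↦3, 3↦0, 4↦3]  zeros at y ∈ {3}
  x = 1: [0↦0, 1↦4, 2↦4, 3↦0, 4↦2]  zeros at y ∈ {0, 3}
  x = 2: [0↦0, 1↦3, 2↦2, 3↦2, 4↦3]  zeros at y ∈ {0}
  x = 3: [0↦2, 1↦4, 2↦2, 3↦1, 4↦1]  zeros at y ∈ ∅
  x = 4: [0↦1, 1↦2, 2↦4, 3↦2, 4↦1]  zeros at y ∈ ∅
Collecting zeros: affine points = {(0, 3), (1, 0), (1, 3), (2, 0)}.
Total count |C(F_5)_aff| = 4.


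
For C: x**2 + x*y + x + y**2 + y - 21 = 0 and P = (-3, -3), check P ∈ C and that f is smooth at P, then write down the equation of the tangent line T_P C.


Tangent line at P: -8*x - 8*y - 48 = 0.

Step 1: f(-3, -3) = 0, so P lies on C.
Step 2: partial derivatives
  f_x(x, y) = 2*x + y + 1, f_y(x, y) = x + 2*y + 1.
  f_x(P) = -8, f_y(P) = -8 (gradient nonzero, so P is smooth).
Step 3: tangent line at P: -8·(x − -3) + -8·(y − -3) = 0.
Expanding: -8*x - 8*y - 48 = 0.


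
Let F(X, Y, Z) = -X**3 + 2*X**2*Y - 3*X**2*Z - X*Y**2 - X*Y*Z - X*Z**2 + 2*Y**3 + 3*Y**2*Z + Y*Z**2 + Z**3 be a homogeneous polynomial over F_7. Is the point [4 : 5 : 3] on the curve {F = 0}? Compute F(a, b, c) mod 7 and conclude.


F(4,5,3) ≡ 2 (mod 7); P is NOT on the curve.

Evaluate F(4, 5, 3) term-by-term (mod 7).
  -X**3 ↦ -1·64·1·1 = -64
  2*X**2*Y ↦ 2·16·5·1 = 160
  -3*X**2*Z ↦ -3·16·1·3 = -144
  -X*Y**2 ↦ -1·4·25·1 = -100
  -X*Y*Z ↦ -1·4·5·3 = -60
  -X*Z**2 ↦ -1·4·1·9 = -36
  2*Y**3 ↦ 2·1·125·1 = 250
  3*Y**2*Z ↦ 3·1·25·3 = 225
  Y*Z**2 ↦ 1·1·5·9 = 45
  Z**3 ↦ 1·1·1·27 = 27
Sum: F(4, 5, 3) = (-64) + (160) + (-144) + (-100) + (-60) + (-36) + (250) + (225) + (45) + (27) = 303.
Reducing mod 7: 303 ≡ 2 (mod 7).
Since F(a, b, c) ≡ 2 ≠ 0 (mod 7), P does NOT lie on the curve.


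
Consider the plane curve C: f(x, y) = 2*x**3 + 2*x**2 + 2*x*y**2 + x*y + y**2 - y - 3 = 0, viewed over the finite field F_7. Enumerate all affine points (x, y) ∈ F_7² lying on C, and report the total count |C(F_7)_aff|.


Affine F_7-points: {(1, 3), (1, 4), (2, 0), (2, 4), (3, 4)}; count = 5.

For each of the 49 pairs (x, y) ∈ F_7², evaluate f(x, y) mod 7. Record the zeros.
  x = 0: [0↦4, 1↦4, 2↦6, 3↦3, 4↦2, 5↦3, 6↦6]  zeros at y ∈ ∅
  x = 1: [0↦1, 1↦4, 2↦6, 3↦0, 4↦0, 5↦6, 6↦4]  zeros at y ∈ {3, 4}
  x = 2: [0↦0, 1↦6, 2↦1, 3↦6, 4↦0, 5↦4, 6↦4]  zeros at y ∈ {0, 4}
  x = 3: [0↦6, 1↦1, 2↦3, 3↦5, 4↦0, 5↦2, 6↦4]  zeros at y ∈ {4}
  x = 4: [0↦3, 1↦1, 2↦3, 3↦2, 4↦5, 5↦5, 6↦2]  zeros at y ∈ ∅
  x = 5: [0↦3, 1↦4, 2↦6, 3↦2, 4↦6, 5↦4, 6↦3]  zeros at y ∈ ∅
  x = 6: [0↦4, 1↦1, 2↦3, 3↦3, 4↦1, 5↦4, 6↦5]  zeros at y ∈ ∅
Collecting zeros: affine points = {(1, 3), (1, 4), (2, 0), (2, 4), (3, 4)}.
Total count |C(F_7)_aff| = 5.


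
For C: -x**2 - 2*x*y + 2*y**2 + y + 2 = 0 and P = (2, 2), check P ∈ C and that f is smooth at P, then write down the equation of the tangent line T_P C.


Tangent line at P: -8*x + 5*y + 6 = 0.

Step 1: f(2, 2) = 0, so P lies on C.
Step 2: partial derivatives
  f_x(x, y) = -2*x - 2*y, f_y(x, y) = -2*x + 4*y + 1.
  f_x(P) = -8, f_y(P) = 5 (gradient nonzero, so P is smooth).
Step 3: tangent line at P: -8·(x − 2) + 5·(y − 2) = 0.
Expanding: -8*x + 5*y + 6 = 0.


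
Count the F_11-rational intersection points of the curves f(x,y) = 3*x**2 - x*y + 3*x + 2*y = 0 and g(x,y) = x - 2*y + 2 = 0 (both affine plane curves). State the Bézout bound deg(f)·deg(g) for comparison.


Common zeros: {(6, 4)}; count = 1; Bézout bound = 2.

deg(f) = 2, deg(g) = 1, so Bézout bound = 2.
Scan x ∈ F_11. For each x, list the y ∈ F_11 with f(x, y) ≡ 0 and those with g(x, y) ≡ 0 (mod 11); the common zeros in that column are the intersection.
  x = 0: f ≡ 0 at y ∈ {0}; g ≡ 0 at y ∈ {1}; common: ∅.
  x = 1: f ≡ 0 at y ∈ {5}; g ≡ 0 at y ∈ {7}; common: ∅.
  x = 2: f ≡ 0 at y ∈ ∅; g ≡ 0 at y ∈ {2}; common: ∅.
  x = 3: f ≡ 0 at y ∈ {3}; g ≡ 0 at y ∈ {8}; common: ∅.
  x = 4: f ≡ 0 at y ∈ {8}; g ≡ 0 at y ∈ {3}; common: ∅.
  x = 5: f ≡ 0 at y ∈ {8}; g ≡ 0 at y ∈ {9}; common: ∅.
  x = 6: f ≡ 0 at y ∈ {4}; g ≡ 0 at y ∈ {4}; common: {4}.
  x = 7: f ≡ 0 at y ∈ {5}; g ≡ 0 at y ∈ {10}; common: ∅.
  x = 8: f ≡ 0 at y ∈ {3}; g ≡ 0 at y ∈ {5}; common: ∅.
  x = 9: f ≡ 0 at y ∈ {4}; g ≡ 0 at y ∈ {0}; common: ∅.
  x = 10: f ≡ 0 at y ∈ {0}; g ≡ 0 at y ∈ {6}; common: ∅.
Collecting: common zeros = {(6, 4)}, so the count is 1.
Comparison with the Bézout bound: 1 ≤ 2 = deg(f)·deg(g), as expected for curves with no common component (the affine F_11-count falls short of the bound because intersections may lie at infinity, over extension fields, or carry multiplicity).


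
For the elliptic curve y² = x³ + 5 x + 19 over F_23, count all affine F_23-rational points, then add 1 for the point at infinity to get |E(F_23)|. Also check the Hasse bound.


Affine points = {(1, 5), (1, 18), (5, 10), (5, 13), (6, 9), (6, 14), (7, 11), (7, 12), (11, 5), (11, 18), (12, 6), (12, 17), (13, 2), (13, 21), (14, 2), (14, 21), (16, 3), (16, 20), (17, 7), (17, 16), (19, 2), (19, 21), (20, 0), (21, 1), (21, 22), (22, 6), (22, 17)}; affine count = 27; |E(F_23)| = 28.

Discriminant check: Δ ∝ 4a³ + 27b² = 4·5³ + 27·19² = 4·125 + 27·361 ≡ 12 (mod 23). Nonzero ⇒ E is nonsingular.
For each x ∈ F_23, compute rhs = x³ + 5·x + 19 mod 23, then count y ∈ F_23 with y² ≡ rhs.
  x = 0: rhs = 19, matching y values: none (0 points).
  x = 1: rhs = 2, matching y values: 5, 18 (2 points).
  x = 2: rhs = 14, matching y values: none (0 points).
  x = 3: rhs = 15, matching y values: none (0 points).
  x = 4: rhs = 11, matching y values: none (0 points).
  x = 5: rhs = 8, matching y values: 10, 13 (2 points).
  x = 6: rhs = 12, matching y values: 9, 14 (2 points).
  x = 7: rhs = 6, matching y values: 11, 12 (2 points).
  x = 8: rhs = 19, matching y values: none (0 points).
  x = 9: rhs = 11, matching y values: none (0 points).
  x = 10: rhs = 11, matching y values: none (0 points).
  x = 11: rhs = 2, matching y values: 5, 18 (2 points).
  x = 12: rhs = 13, matching y values: 6, 17 (2 points).
  x = 13: rhs = 4, matching y values: 2, 21 (2 points).
  x = 14: rhs = 4, matching y values: 2, 21 (2 points).
  x = 15: rhs = 19, matching y values: none (0 points).
  x = 16: rhs = 9, matching y values: 3, 20 (2 points).
  x = 17: rhs = 3, matching y values: 7, 16 (2 points).
  x = 18: rhs = 7, matching y values: none (0 points).
  x = 19: rhs = 4, matching y values: 2, 21 (2 points).
  x = 20: rhs = 0, matching y values: 0 (1 points).
  x = 21: rhs = 1, matching y values: 1, 22 (2 points).
  x = 22: rhs = 13, matching y values: 6, 17 (2 points).
Total affine count: 27.
Full point count |E(F_23)| = 27 + 1 = 28.
Hasse bound: |28 − (23+1)| = |4| = 4 ≤ 2√23 ≈ 9.5917 ✓.


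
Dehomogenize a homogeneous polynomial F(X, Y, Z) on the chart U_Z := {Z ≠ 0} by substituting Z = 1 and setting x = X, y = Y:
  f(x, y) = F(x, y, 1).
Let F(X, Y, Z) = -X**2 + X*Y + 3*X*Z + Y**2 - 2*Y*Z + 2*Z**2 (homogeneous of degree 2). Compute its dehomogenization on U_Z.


f(x, y) = -x**2 + x*y + 3*x + y**2 - 2*y + 2

On U_Z we set Z = 1. Each monomial c·X^i·Y^j·Z^k in F becomes c·x^i·y^j·1^k = c·x^i·y^j.
Substituting Z = 1: F(X, Y, 1) = -x**2 + x*y + 3*x + y**2 - 2*y + 2.
Note: deg(f) ≤ deg(F) = 2; strict inequality happens when F is divisible by Z (lost terms).


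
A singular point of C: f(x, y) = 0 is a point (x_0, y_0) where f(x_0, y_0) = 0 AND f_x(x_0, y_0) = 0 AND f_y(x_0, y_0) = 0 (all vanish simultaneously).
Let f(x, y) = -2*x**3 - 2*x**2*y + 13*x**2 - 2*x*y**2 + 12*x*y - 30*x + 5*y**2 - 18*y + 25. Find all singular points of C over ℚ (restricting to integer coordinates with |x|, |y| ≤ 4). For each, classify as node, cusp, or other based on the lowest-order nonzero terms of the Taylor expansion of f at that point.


Singular points: {(2, 1)}; classification: node.

Compute partial derivatives:
  f_x = -6*x**2 - 4*x*y + 26*x - 2*y**2 + 12*y - 30.
  f_y = -2*x**2 - 4*x*y + 12*x + 10*y - 18.
Scan x_0 ∈ {−4, ..., 4}. For each x_0, f_y(x_0, y) is a polynomial in y; find its integer roots y ∈ {−4, ..., 4}, then test f_x and f at those candidates.
  x = -4: f_y(-4, y) = 26*y - 98; no integer root y with |y| ≤ 4.
  x = -3: f_y(-3, y) = 22*y - 72; no integer root y with |y| ≤ 4.
  x = -2: f_y(-2, y) = 18*y - 50; no integer root y with |y| ≤ 4.
  x = -1: f_y(-1, y) = 14*y - 32; no integer root y with |y| ≤ 4.
  x = 0: f_y(0, y) = 10*y - 18; no integer root y with |y| ≤ 4.
  x = 1: f_y(1, y) = 6*y - 8; no integer root y with |y| ≤ 4.
  x = 2: f_y(2, y) = 2*y - 2; vanishes at y ∈ {1}. (2, 1): f_x = 0, f = 0 — SINGULAR.
  x = 3: f_y(3, y) = -2*y; vanishes at y ∈ {0}. (3, 0): f_x = -6 ≠ 0.
  x = 4: f_y(4, y) = -6*y - 2; no integer root y with |y| ≤ 4.
Only singular point on the grid: (2, 1).
Classify: substitute x = 2 + u, y = 1 + v and expand: f = -2*u**3 - 2*u**2*v - u**2 - 2*u*v**2 + v**2.
No constant or linear terms (consistent with a singular point). Quadratic part: -u**2 + v**2. Cubic part: -2*u**3 - 2*u**2*v - 2*u*v**2.
The quadratic part v**2 - u**2 = (v − u)(v + u) splits into two distinct linear factors, so there are two distinct tangent lines y − 1 = ±(x − 2) — this is a node (ordinary double point).
Classification: node.


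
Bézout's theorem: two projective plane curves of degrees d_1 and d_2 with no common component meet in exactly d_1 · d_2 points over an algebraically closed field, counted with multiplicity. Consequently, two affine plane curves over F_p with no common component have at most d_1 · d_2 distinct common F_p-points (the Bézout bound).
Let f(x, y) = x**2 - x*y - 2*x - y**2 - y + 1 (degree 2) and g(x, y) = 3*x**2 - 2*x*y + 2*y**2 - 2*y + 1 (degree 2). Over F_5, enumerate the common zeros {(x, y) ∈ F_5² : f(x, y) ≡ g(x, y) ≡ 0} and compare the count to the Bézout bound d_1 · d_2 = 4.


Common zeros: {(0, 2), (1, 3)}; count = 2; Bézout bound = 4.

deg(f) = 2, deg(g) = 2, so Bézout bound = 4.
Scan x ∈ F_5. For each x, list the y ∈ F_5 with f(x, y) ≡ 0 and those with g(x, y) ≡ 0 (mod 5); the common zeros in that column are the intersection.
  x = 0: f ≡ 0 at y ∈ {2}; g ≡ 0 at y ∈ {2, 4}; common: {2}.
  x = 1: f ≡ 0 at y ∈ {0, 3}; g ≡ 0 at y ∈ {3, 4}; common: {3}.
  x = 2: f ≡ 0 at y ∈ ∅; g ≡ 0 at y ∈ ∅; common: ∅.
  x = 3: f ≡ 0 at y ∈ ∅; g ≡ 0 at y ∈ {2}; common: ∅.
  x = 4: f ≡ 0 at y ∈ {2, 3}; g ≡ 0 at y ∈ ∅; common: ∅.
Collecting: common zeros = {(0, 2), (1, 3)}, so the count is 2.
Comparison with the Bézout bound: 2 ≤ 4 = deg(f)·deg(g), as expected for curves with no common component (the affine F_5-count falls short of the bound because intersections may lie at infinity, over extension fields, or carry multiplicity).


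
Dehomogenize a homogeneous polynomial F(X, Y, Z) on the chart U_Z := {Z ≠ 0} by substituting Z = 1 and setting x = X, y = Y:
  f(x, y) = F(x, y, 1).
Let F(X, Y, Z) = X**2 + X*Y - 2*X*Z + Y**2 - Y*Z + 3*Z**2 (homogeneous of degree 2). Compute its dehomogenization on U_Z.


f(x, y) = x**2 + x*y - 2*x + y**2 - y + 3

On U_Z we set Z = 1. Each monomial c·X^i·Y^j·Z^k in F becomes c·x^i·y^j·1^k = c·x^i·y^j.
Substituting Z = 1: F(X, Y, 1) = x**2 + x*y - 2*x + y**2 - y + 3.
Note: deg(f) ≤ deg(F) = 2; strict inequality happens when F is divisible by Z (lost terms).
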